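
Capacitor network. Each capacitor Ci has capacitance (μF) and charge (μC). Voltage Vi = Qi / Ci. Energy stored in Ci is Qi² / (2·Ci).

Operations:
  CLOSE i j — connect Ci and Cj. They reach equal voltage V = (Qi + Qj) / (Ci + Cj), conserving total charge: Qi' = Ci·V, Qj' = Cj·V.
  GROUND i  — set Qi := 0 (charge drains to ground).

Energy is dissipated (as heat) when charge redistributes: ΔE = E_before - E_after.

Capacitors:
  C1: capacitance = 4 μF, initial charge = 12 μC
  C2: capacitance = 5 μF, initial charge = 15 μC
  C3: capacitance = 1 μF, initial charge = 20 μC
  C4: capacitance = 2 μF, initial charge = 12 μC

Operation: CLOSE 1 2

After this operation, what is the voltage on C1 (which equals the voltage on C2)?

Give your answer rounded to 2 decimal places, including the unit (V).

Initial: C1(4μF, Q=12μC, V=3.00V), C2(5μF, Q=15μC, V=3.00V), C3(1μF, Q=20μC, V=20.00V), C4(2μF, Q=12μC, V=6.00V)
Op 1: CLOSE 1-2: Q_total=27.00, C_total=9.00, V=3.00; Q1=12.00, Q2=15.00; dissipated=0.000

Answer: 3.00 V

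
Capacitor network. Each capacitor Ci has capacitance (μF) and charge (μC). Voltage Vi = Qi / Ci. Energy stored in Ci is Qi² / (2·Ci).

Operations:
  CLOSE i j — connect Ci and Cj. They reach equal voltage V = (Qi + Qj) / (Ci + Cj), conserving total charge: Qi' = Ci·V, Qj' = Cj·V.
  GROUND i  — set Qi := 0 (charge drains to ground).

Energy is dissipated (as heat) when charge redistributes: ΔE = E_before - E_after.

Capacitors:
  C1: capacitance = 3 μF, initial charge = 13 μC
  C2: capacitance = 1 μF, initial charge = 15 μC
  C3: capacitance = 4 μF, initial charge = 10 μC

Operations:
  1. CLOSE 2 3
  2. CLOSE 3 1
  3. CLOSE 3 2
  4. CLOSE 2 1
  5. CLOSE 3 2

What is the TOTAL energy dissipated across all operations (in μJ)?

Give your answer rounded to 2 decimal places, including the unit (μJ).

Answer: 62.92 μJ

Derivation:
Initial: C1(3μF, Q=13μC, V=4.33V), C2(1μF, Q=15μC, V=15.00V), C3(4μF, Q=10μC, V=2.50V)
Op 1: CLOSE 2-3: Q_total=25.00, C_total=5.00, V=5.00; Q2=5.00, Q3=20.00; dissipated=62.500
Op 2: CLOSE 3-1: Q_total=33.00, C_total=7.00, V=4.71; Q3=18.86, Q1=14.14; dissipated=0.381
Op 3: CLOSE 3-2: Q_total=23.86, C_total=5.00, V=4.77; Q3=19.09, Q2=4.77; dissipated=0.033
Op 4: CLOSE 2-1: Q_total=18.91, C_total=4.00, V=4.73; Q2=4.73, Q1=14.19; dissipated=0.001
Op 5: CLOSE 3-2: Q_total=23.81, C_total=5.00, V=4.76; Q3=19.05, Q2=4.76; dissipated=0.001
Total dissipated: 62.916 μJ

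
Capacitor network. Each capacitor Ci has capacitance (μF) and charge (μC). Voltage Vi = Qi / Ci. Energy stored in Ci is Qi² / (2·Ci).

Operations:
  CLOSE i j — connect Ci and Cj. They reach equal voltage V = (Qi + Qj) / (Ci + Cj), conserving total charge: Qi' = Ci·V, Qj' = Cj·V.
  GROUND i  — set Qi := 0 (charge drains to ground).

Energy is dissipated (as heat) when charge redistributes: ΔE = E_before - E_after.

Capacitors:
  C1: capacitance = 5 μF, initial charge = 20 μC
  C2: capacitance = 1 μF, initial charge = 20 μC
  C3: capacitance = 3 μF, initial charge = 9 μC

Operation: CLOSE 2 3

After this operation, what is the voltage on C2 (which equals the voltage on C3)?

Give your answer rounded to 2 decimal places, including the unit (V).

Answer: 7.25 V

Derivation:
Initial: C1(5μF, Q=20μC, V=4.00V), C2(1μF, Q=20μC, V=20.00V), C3(3μF, Q=9μC, V=3.00V)
Op 1: CLOSE 2-3: Q_total=29.00, C_total=4.00, V=7.25; Q2=7.25, Q3=21.75; dissipated=108.375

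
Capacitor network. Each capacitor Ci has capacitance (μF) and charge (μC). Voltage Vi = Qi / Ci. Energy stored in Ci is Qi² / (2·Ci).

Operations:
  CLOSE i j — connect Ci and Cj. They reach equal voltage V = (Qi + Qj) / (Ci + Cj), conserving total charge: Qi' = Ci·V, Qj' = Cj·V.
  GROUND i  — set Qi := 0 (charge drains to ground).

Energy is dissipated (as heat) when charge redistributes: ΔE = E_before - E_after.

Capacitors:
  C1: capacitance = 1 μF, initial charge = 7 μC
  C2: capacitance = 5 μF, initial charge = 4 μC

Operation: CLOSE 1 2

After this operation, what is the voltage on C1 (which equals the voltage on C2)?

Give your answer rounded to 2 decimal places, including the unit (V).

Initial: C1(1μF, Q=7μC, V=7.00V), C2(5μF, Q=4μC, V=0.80V)
Op 1: CLOSE 1-2: Q_total=11.00, C_total=6.00, V=1.83; Q1=1.83, Q2=9.17; dissipated=16.017

Answer: 1.83 V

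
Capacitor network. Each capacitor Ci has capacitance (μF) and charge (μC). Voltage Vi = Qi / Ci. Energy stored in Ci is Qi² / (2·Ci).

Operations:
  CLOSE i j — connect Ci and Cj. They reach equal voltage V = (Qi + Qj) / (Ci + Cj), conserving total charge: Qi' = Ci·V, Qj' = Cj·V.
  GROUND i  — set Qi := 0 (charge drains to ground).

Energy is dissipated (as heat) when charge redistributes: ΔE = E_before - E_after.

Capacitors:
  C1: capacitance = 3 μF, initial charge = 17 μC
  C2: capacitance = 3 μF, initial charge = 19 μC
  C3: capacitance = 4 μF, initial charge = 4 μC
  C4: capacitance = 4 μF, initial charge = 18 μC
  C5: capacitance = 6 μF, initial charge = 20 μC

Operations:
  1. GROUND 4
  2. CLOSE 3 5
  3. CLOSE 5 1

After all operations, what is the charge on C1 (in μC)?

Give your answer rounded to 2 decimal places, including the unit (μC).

Answer: 10.47 μC

Derivation:
Initial: C1(3μF, Q=17μC, V=5.67V), C2(3μF, Q=19μC, V=6.33V), C3(4μF, Q=4μC, V=1.00V), C4(4μF, Q=18μC, V=4.50V), C5(6μF, Q=20μC, V=3.33V)
Op 1: GROUND 4: Q4=0; energy lost=40.500
Op 2: CLOSE 3-5: Q_total=24.00, C_total=10.00, V=2.40; Q3=9.60, Q5=14.40; dissipated=6.533
Op 3: CLOSE 5-1: Q_total=31.40, C_total=9.00, V=3.49; Q5=20.93, Q1=10.47; dissipated=10.671
Final charges: Q1=10.47, Q2=19.00, Q3=9.60, Q4=0.00, Q5=20.93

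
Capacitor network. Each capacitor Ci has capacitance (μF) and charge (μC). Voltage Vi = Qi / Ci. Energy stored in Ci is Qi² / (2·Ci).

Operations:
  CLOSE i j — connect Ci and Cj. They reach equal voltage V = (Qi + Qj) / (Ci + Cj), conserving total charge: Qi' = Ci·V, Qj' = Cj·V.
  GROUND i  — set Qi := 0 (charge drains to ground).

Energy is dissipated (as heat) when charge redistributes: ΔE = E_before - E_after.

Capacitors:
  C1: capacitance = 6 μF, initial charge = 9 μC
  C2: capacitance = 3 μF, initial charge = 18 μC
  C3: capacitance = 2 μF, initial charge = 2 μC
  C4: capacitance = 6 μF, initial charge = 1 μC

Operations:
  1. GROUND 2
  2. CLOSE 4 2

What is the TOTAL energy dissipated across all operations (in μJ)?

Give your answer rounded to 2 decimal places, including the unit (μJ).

Initial: C1(6μF, Q=9μC, V=1.50V), C2(3μF, Q=18μC, V=6.00V), C3(2μF, Q=2μC, V=1.00V), C4(6μF, Q=1μC, V=0.17V)
Op 1: GROUND 2: Q2=0; energy lost=54.000
Op 2: CLOSE 4-2: Q_total=1.00, C_total=9.00, V=0.11; Q4=0.67, Q2=0.33; dissipated=0.028
Total dissipated: 54.028 μJ

Answer: 54.03 μJ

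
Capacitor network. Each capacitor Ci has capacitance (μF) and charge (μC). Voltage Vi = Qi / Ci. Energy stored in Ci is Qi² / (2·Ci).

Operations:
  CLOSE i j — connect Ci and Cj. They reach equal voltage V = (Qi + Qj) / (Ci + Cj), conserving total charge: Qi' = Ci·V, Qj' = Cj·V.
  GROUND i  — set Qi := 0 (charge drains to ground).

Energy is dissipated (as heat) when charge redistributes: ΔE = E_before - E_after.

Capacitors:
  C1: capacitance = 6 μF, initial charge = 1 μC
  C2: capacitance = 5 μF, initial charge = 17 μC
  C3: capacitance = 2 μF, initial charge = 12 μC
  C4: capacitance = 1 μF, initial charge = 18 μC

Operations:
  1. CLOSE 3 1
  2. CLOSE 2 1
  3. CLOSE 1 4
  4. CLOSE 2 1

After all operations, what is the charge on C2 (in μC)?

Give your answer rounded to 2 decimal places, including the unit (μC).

Answer: 18.22 μC

Derivation:
Initial: C1(6μF, Q=1μC, V=0.17V), C2(5μF, Q=17μC, V=3.40V), C3(2μF, Q=12μC, V=6.00V), C4(1μF, Q=18μC, V=18.00V)
Op 1: CLOSE 3-1: Q_total=13.00, C_total=8.00, V=1.62; Q3=3.25, Q1=9.75; dissipated=25.521
Op 2: CLOSE 2-1: Q_total=26.75, C_total=11.00, V=2.43; Q2=12.16, Q1=14.59; dissipated=4.296
Op 3: CLOSE 1-4: Q_total=32.59, C_total=7.00, V=4.66; Q1=27.94, Q4=4.66; dissipated=103.872
Op 4: CLOSE 2-1: Q_total=40.09, C_total=11.00, V=3.64; Q2=18.22, Q1=21.87; dissipated=6.745
Final charges: Q1=21.87, Q2=18.22, Q3=3.25, Q4=4.66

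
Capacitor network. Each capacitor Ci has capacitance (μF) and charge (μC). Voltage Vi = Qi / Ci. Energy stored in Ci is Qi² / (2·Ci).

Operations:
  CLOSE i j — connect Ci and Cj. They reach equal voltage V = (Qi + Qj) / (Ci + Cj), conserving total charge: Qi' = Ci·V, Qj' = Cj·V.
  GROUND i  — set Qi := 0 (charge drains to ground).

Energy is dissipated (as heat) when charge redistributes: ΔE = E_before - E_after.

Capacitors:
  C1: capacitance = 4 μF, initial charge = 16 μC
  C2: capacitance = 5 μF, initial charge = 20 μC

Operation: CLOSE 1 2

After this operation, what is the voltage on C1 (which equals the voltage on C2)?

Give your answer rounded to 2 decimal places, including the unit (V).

Initial: C1(4μF, Q=16μC, V=4.00V), C2(5μF, Q=20μC, V=4.00V)
Op 1: CLOSE 1-2: Q_total=36.00, C_total=9.00, V=4.00; Q1=16.00, Q2=20.00; dissipated=0.000

Answer: 4.00 V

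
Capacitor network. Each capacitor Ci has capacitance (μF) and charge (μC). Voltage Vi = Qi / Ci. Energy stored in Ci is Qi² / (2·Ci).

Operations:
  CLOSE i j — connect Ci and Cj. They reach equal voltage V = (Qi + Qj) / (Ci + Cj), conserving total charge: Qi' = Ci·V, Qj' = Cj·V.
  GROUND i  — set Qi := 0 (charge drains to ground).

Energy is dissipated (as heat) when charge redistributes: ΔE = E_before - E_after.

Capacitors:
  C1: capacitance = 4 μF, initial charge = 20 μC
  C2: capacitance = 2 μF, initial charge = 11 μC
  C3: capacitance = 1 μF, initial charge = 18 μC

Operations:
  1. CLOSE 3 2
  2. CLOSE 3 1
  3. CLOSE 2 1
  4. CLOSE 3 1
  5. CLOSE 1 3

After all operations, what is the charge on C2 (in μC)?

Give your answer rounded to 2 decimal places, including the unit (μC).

Initial: C1(4μF, Q=20μC, V=5.00V), C2(2μF, Q=11μC, V=5.50V), C3(1μF, Q=18μC, V=18.00V)
Op 1: CLOSE 3-2: Q_total=29.00, C_total=3.00, V=9.67; Q3=9.67, Q2=19.33; dissipated=52.083
Op 2: CLOSE 3-1: Q_total=29.67, C_total=5.00, V=5.93; Q3=5.93, Q1=23.73; dissipated=8.711
Op 3: CLOSE 2-1: Q_total=43.07, C_total=6.00, V=7.18; Q2=14.36, Q1=28.71; dissipated=9.292
Op 4: CLOSE 3-1: Q_total=34.64, C_total=5.00, V=6.93; Q3=6.93, Q1=27.72; dissipated=0.619
Op 5: CLOSE 1-3: Q_total=34.64, C_total=5.00, V=6.93; Q1=27.72, Q3=6.93; dissipated=0.000
Final charges: Q1=27.72, Q2=14.36, Q3=6.93

Answer: 14.36 μC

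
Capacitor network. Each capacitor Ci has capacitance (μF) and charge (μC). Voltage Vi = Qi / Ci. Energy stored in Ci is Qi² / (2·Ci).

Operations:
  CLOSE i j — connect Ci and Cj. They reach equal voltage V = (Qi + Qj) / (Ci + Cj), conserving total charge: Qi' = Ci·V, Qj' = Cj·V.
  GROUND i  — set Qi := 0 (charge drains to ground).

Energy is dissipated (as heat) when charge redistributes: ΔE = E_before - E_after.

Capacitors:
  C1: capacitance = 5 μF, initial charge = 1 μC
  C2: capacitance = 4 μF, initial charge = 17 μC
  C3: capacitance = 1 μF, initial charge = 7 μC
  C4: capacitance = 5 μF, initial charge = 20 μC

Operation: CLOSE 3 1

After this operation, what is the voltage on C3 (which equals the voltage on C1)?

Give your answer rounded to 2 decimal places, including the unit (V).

Answer: 1.33 V

Derivation:
Initial: C1(5μF, Q=1μC, V=0.20V), C2(4μF, Q=17μC, V=4.25V), C3(1μF, Q=7μC, V=7.00V), C4(5μF, Q=20μC, V=4.00V)
Op 1: CLOSE 3-1: Q_total=8.00, C_total=6.00, V=1.33; Q3=1.33, Q1=6.67; dissipated=19.267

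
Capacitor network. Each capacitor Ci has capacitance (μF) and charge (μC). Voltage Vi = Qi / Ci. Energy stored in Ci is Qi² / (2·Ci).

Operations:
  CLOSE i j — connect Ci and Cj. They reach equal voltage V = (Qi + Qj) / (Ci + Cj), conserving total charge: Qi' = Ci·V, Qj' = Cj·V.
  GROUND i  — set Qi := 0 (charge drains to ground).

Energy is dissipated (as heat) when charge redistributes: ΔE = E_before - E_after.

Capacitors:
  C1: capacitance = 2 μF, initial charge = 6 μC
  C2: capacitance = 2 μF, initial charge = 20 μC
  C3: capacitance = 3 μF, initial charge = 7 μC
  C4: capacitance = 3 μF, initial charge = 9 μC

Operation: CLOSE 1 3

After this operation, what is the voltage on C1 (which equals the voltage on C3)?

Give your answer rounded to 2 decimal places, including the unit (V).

Answer: 2.60 V

Derivation:
Initial: C1(2μF, Q=6μC, V=3.00V), C2(2μF, Q=20μC, V=10.00V), C3(3μF, Q=7μC, V=2.33V), C4(3μF, Q=9μC, V=3.00V)
Op 1: CLOSE 1-3: Q_total=13.00, C_total=5.00, V=2.60; Q1=5.20, Q3=7.80; dissipated=0.267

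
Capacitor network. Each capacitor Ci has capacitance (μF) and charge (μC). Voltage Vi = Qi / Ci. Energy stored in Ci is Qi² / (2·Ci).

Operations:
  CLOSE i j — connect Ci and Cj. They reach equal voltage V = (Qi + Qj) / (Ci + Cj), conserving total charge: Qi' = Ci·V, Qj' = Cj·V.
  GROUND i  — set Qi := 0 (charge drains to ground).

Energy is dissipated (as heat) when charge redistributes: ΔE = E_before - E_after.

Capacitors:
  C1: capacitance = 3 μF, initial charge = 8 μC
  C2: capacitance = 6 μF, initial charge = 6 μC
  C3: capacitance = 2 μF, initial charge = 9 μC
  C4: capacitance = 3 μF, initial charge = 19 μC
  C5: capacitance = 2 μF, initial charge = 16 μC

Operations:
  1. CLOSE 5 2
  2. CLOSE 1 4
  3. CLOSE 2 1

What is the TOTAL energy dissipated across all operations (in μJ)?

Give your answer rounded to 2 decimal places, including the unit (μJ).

Initial: C1(3μF, Q=8μC, V=2.67V), C2(6μF, Q=6μC, V=1.00V), C3(2μF, Q=9μC, V=4.50V), C4(3μF, Q=19μC, V=6.33V), C5(2μF, Q=16μC, V=8.00V)
Op 1: CLOSE 5-2: Q_total=22.00, C_total=8.00, V=2.75; Q5=5.50, Q2=16.50; dissipated=36.750
Op 2: CLOSE 1-4: Q_total=27.00, C_total=6.00, V=4.50; Q1=13.50, Q4=13.50; dissipated=10.083
Op 3: CLOSE 2-1: Q_total=30.00, C_total=9.00, V=3.33; Q2=20.00, Q1=10.00; dissipated=3.062
Total dissipated: 49.896 μJ

Answer: 49.90 μJ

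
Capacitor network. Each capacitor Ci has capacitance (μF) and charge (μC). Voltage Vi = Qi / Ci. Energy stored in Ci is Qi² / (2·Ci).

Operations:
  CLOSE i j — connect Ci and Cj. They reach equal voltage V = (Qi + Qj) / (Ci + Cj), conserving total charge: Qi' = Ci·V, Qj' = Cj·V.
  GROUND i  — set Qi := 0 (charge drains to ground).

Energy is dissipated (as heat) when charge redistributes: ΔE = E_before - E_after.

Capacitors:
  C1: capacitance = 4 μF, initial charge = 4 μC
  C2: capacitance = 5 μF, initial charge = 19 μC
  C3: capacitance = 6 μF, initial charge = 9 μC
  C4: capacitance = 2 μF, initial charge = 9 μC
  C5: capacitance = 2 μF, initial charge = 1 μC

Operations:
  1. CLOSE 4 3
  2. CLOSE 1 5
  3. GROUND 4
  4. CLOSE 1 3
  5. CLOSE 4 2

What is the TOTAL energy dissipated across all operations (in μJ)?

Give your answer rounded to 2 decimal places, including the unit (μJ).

Answer: 24.70 μJ

Derivation:
Initial: C1(4μF, Q=4μC, V=1.00V), C2(5μF, Q=19μC, V=3.80V), C3(6μF, Q=9μC, V=1.50V), C4(2μF, Q=9μC, V=4.50V), C5(2μF, Q=1μC, V=0.50V)
Op 1: CLOSE 4-3: Q_total=18.00, C_total=8.00, V=2.25; Q4=4.50, Q3=13.50; dissipated=6.750
Op 2: CLOSE 1-5: Q_total=5.00, C_total=6.00, V=0.83; Q1=3.33, Q5=1.67; dissipated=0.167
Op 3: GROUND 4: Q4=0; energy lost=5.062
Op 4: CLOSE 1-3: Q_total=16.83, C_total=10.00, V=1.68; Q1=6.73, Q3=10.10; dissipated=2.408
Op 5: CLOSE 4-2: Q_total=19.00, C_total=7.00, V=2.71; Q4=5.43, Q2=13.57; dissipated=10.314
Total dissipated: 24.702 μJ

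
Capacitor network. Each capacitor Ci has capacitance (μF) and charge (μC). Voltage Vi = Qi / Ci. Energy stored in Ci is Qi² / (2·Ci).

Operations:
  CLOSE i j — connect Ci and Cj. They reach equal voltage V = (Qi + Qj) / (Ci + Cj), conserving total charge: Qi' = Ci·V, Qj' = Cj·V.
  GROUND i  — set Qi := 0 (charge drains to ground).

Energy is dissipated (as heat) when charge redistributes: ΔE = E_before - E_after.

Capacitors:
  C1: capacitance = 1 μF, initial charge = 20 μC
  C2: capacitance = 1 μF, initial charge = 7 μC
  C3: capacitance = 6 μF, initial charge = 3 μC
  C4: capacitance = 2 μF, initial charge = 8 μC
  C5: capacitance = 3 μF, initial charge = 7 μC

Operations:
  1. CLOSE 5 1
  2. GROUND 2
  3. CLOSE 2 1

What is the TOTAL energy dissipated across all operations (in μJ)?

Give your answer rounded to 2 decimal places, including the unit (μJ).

Answer: 152.93 μJ

Derivation:
Initial: C1(1μF, Q=20μC, V=20.00V), C2(1μF, Q=7μC, V=7.00V), C3(6μF, Q=3μC, V=0.50V), C4(2μF, Q=8μC, V=4.00V), C5(3μF, Q=7μC, V=2.33V)
Op 1: CLOSE 5-1: Q_total=27.00, C_total=4.00, V=6.75; Q5=20.25, Q1=6.75; dissipated=117.042
Op 2: GROUND 2: Q2=0; energy lost=24.500
Op 3: CLOSE 2-1: Q_total=6.75, C_total=2.00, V=3.38; Q2=3.38, Q1=3.38; dissipated=11.391
Total dissipated: 152.932 μJ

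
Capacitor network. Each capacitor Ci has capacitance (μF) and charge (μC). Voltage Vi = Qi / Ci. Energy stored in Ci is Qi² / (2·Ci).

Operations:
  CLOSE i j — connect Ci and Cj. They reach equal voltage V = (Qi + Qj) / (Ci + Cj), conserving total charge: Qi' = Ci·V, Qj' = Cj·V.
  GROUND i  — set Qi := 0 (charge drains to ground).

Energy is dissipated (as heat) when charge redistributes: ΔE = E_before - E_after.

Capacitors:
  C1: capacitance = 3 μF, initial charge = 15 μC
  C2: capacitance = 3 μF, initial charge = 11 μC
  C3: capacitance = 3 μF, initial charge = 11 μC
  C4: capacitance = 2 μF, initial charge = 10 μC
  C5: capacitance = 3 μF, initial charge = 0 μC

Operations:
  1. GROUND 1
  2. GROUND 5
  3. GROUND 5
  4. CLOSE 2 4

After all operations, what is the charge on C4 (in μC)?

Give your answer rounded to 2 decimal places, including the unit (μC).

Answer: 8.40 μC

Derivation:
Initial: C1(3μF, Q=15μC, V=5.00V), C2(3μF, Q=11μC, V=3.67V), C3(3μF, Q=11μC, V=3.67V), C4(2μF, Q=10μC, V=5.00V), C5(3μF, Q=0μC, V=0.00V)
Op 1: GROUND 1: Q1=0; energy lost=37.500
Op 2: GROUND 5: Q5=0; energy lost=0.000
Op 3: GROUND 5: Q5=0; energy lost=0.000
Op 4: CLOSE 2-4: Q_total=21.00, C_total=5.00, V=4.20; Q2=12.60, Q4=8.40; dissipated=1.067
Final charges: Q1=0.00, Q2=12.60, Q3=11.00, Q4=8.40, Q5=0.00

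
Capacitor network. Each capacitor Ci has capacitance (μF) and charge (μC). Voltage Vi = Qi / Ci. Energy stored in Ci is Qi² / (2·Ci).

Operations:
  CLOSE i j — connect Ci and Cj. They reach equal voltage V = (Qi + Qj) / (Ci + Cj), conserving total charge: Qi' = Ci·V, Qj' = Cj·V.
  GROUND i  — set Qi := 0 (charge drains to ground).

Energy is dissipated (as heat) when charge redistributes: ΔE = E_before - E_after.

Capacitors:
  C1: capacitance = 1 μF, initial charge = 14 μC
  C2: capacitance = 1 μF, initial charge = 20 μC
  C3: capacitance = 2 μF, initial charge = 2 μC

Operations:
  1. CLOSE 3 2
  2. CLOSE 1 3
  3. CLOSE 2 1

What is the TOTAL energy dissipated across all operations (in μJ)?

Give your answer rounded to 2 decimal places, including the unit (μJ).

Answer: 136.38 μJ

Derivation:
Initial: C1(1μF, Q=14μC, V=14.00V), C2(1μF, Q=20μC, V=20.00V), C3(2μF, Q=2μC, V=1.00V)
Op 1: CLOSE 3-2: Q_total=22.00, C_total=3.00, V=7.33; Q3=14.67, Q2=7.33; dissipated=120.333
Op 2: CLOSE 1-3: Q_total=28.67, C_total=3.00, V=9.56; Q1=9.56, Q3=19.11; dissipated=14.815
Op 3: CLOSE 2-1: Q_total=16.89, C_total=2.00, V=8.44; Q2=8.44, Q1=8.44; dissipated=1.235
Total dissipated: 136.383 μJ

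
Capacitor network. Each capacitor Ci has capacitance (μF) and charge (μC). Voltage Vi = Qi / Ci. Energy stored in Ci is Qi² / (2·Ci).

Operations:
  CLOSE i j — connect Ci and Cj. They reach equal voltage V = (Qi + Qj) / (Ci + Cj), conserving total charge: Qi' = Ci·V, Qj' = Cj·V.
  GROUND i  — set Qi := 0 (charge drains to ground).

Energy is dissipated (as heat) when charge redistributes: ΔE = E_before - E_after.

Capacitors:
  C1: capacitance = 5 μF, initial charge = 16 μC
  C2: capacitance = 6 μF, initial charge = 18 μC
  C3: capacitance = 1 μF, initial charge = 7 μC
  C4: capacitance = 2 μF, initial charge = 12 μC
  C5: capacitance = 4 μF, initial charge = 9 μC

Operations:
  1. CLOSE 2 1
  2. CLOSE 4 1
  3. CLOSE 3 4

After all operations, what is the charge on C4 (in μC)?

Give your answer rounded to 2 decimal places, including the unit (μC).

Initial: C1(5μF, Q=16μC, V=3.20V), C2(6μF, Q=18μC, V=3.00V), C3(1μF, Q=7μC, V=7.00V), C4(2μF, Q=12μC, V=6.00V), C5(4μF, Q=9μC, V=2.25V)
Op 1: CLOSE 2-1: Q_total=34.00, C_total=11.00, V=3.09; Q2=18.55, Q1=15.45; dissipated=0.055
Op 2: CLOSE 4-1: Q_total=27.45, C_total=7.00, V=3.92; Q4=7.84, Q1=19.61; dissipated=6.045
Op 3: CLOSE 3-4: Q_total=14.84, C_total=3.00, V=4.95; Q3=4.95, Q4=9.90; dissipated=3.158
Final charges: Q1=19.61, Q2=18.55, Q3=4.95, Q4=9.90, Q5=9.00

Answer: 9.90 μC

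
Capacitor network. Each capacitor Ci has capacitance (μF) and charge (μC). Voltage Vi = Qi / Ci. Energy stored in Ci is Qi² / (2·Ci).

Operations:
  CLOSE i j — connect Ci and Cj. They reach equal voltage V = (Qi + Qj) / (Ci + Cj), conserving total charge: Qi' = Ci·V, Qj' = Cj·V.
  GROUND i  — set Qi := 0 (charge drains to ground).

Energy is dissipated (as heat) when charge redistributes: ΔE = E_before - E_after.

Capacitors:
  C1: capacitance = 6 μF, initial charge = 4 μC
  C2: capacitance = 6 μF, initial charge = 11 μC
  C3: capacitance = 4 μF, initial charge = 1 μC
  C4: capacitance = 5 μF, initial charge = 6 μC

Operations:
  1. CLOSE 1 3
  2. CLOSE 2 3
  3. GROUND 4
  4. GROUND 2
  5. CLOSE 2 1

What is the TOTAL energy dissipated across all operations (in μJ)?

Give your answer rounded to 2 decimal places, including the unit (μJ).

Answer: 11.39 μJ

Derivation:
Initial: C1(6μF, Q=4μC, V=0.67V), C2(6μF, Q=11μC, V=1.83V), C3(4μF, Q=1μC, V=0.25V), C4(5μF, Q=6μC, V=1.20V)
Op 1: CLOSE 1-3: Q_total=5.00, C_total=10.00, V=0.50; Q1=3.00, Q3=2.00; dissipated=0.208
Op 2: CLOSE 2-3: Q_total=13.00, C_total=10.00, V=1.30; Q2=7.80, Q3=5.20; dissipated=2.133
Op 3: GROUND 4: Q4=0; energy lost=3.600
Op 4: GROUND 2: Q2=0; energy lost=5.070
Op 5: CLOSE 2-1: Q_total=3.00, C_total=12.00, V=0.25; Q2=1.50, Q1=1.50; dissipated=0.375
Total dissipated: 11.387 μJ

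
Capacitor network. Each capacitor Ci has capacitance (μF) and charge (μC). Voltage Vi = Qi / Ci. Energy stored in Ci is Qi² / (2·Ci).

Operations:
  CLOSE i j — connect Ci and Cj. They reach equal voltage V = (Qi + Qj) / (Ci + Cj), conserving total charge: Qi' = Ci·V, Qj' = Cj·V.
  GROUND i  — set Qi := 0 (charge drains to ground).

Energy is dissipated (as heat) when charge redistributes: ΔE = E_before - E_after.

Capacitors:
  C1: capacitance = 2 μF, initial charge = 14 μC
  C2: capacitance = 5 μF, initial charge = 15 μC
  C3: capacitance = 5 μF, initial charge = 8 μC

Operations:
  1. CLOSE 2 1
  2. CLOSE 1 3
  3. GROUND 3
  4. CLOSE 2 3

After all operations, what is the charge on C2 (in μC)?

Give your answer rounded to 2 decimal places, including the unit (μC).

Initial: C1(2μF, Q=14μC, V=7.00V), C2(5μF, Q=15μC, V=3.00V), C3(5μF, Q=8μC, V=1.60V)
Op 1: CLOSE 2-1: Q_total=29.00, C_total=7.00, V=4.14; Q2=20.71, Q1=8.29; dissipated=11.429
Op 2: CLOSE 1-3: Q_total=16.29, C_total=7.00, V=2.33; Q1=4.65, Q3=11.63; dissipated=4.619
Op 3: GROUND 3: Q3=0; energy lost=13.532
Op 4: CLOSE 2-3: Q_total=20.71, C_total=10.00, V=2.07; Q2=10.36, Q3=10.36; dissipated=21.454
Final charges: Q1=4.65, Q2=10.36, Q3=10.36

Answer: 10.36 μC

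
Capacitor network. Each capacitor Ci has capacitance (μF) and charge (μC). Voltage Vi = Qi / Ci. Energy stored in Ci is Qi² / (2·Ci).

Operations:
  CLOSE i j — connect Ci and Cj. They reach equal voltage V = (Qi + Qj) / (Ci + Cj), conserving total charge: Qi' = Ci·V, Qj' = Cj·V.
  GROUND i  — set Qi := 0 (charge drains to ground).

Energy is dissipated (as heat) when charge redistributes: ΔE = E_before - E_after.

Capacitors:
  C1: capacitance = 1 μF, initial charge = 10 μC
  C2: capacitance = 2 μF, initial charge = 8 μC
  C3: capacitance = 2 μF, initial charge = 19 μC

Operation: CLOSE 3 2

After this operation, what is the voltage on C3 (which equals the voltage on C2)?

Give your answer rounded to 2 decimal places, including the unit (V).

Answer: 6.75 V

Derivation:
Initial: C1(1μF, Q=10μC, V=10.00V), C2(2μF, Q=8μC, V=4.00V), C3(2μF, Q=19μC, V=9.50V)
Op 1: CLOSE 3-2: Q_total=27.00, C_total=4.00, V=6.75; Q3=13.50, Q2=13.50; dissipated=15.125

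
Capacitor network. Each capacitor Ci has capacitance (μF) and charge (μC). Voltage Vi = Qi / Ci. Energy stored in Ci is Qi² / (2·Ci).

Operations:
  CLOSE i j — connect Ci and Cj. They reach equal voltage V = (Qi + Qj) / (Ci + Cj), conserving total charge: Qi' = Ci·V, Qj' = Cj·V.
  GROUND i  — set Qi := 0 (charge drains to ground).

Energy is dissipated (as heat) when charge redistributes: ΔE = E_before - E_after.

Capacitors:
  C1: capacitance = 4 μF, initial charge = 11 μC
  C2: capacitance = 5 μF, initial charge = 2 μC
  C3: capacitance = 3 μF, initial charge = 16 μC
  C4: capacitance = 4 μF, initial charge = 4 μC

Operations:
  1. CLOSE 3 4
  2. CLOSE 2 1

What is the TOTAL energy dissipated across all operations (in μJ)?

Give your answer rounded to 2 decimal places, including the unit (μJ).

Initial: C1(4μF, Q=11μC, V=2.75V), C2(5μF, Q=2μC, V=0.40V), C3(3μF, Q=16μC, V=5.33V), C4(4μF, Q=4μC, V=1.00V)
Op 1: CLOSE 3-4: Q_total=20.00, C_total=7.00, V=2.86; Q3=8.57, Q4=11.43; dissipated=16.095
Op 2: CLOSE 2-1: Q_total=13.00, C_total=9.00, V=1.44; Q2=7.22, Q1=5.78; dissipated=6.136
Total dissipated: 22.231 μJ

Answer: 22.23 μJ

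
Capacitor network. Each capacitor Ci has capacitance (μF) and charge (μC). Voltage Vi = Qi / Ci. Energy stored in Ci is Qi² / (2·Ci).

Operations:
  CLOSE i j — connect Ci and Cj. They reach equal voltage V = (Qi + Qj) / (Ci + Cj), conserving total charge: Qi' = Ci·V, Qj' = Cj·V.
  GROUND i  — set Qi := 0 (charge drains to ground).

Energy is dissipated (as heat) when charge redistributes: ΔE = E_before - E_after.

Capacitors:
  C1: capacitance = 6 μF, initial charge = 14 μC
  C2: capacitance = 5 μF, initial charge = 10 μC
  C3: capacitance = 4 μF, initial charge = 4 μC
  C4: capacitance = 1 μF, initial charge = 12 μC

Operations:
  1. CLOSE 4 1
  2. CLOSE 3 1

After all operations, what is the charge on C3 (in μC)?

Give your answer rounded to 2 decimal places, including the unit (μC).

Initial: C1(6μF, Q=14μC, V=2.33V), C2(5μF, Q=10μC, V=2.00V), C3(4μF, Q=4μC, V=1.00V), C4(1μF, Q=12μC, V=12.00V)
Op 1: CLOSE 4-1: Q_total=26.00, C_total=7.00, V=3.71; Q4=3.71, Q1=22.29; dissipated=40.048
Op 2: CLOSE 3-1: Q_total=26.29, C_total=10.00, V=2.63; Q3=10.51, Q1=15.77; dissipated=8.841
Final charges: Q1=15.77, Q2=10.00, Q3=10.51, Q4=3.71

Answer: 10.51 μC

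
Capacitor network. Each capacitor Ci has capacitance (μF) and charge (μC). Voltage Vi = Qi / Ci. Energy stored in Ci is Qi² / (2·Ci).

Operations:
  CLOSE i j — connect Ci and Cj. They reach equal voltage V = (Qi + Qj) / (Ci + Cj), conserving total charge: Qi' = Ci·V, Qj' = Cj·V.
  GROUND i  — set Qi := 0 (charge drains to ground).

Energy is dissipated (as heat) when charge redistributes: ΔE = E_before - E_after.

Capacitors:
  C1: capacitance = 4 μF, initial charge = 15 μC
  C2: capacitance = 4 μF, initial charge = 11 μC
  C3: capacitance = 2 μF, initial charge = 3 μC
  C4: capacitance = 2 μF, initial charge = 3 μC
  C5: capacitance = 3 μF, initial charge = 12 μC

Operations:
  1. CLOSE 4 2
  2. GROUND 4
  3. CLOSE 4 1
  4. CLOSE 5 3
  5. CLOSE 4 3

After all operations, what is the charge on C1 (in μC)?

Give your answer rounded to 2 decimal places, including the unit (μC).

Initial: C1(4μF, Q=15μC, V=3.75V), C2(4μF, Q=11μC, V=2.75V), C3(2μF, Q=3μC, V=1.50V), C4(2μF, Q=3μC, V=1.50V), C5(3μF, Q=12μC, V=4.00V)
Op 1: CLOSE 4-2: Q_total=14.00, C_total=6.00, V=2.33; Q4=4.67, Q2=9.33; dissipated=1.042
Op 2: GROUND 4: Q4=0; energy lost=5.444
Op 3: CLOSE 4-1: Q_total=15.00, C_total=6.00, V=2.50; Q4=5.00, Q1=10.00; dissipated=9.375
Op 4: CLOSE 5-3: Q_total=15.00, C_total=5.00, V=3.00; Q5=9.00, Q3=6.00; dissipated=3.750
Op 5: CLOSE 4-3: Q_total=11.00, C_total=4.00, V=2.75; Q4=5.50, Q3=5.50; dissipated=0.125
Final charges: Q1=10.00, Q2=9.33, Q3=5.50, Q4=5.50, Q5=9.00

Answer: 10.00 μC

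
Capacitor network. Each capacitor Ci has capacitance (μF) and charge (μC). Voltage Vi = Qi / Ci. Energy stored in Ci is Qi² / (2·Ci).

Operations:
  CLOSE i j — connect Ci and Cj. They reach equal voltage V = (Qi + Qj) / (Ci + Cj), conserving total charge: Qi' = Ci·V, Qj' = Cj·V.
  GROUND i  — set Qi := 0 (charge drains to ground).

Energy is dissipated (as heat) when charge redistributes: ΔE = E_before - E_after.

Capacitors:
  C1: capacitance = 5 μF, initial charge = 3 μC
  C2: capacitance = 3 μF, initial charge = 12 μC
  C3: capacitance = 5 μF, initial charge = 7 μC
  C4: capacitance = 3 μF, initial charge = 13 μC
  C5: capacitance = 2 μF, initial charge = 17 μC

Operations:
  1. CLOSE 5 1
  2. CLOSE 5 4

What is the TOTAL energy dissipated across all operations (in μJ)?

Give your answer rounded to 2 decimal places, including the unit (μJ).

Initial: C1(5μF, Q=3μC, V=0.60V), C2(3μF, Q=12μC, V=4.00V), C3(5μF, Q=7μC, V=1.40V), C4(3μF, Q=13μC, V=4.33V), C5(2μF, Q=17μC, V=8.50V)
Op 1: CLOSE 5-1: Q_total=20.00, C_total=7.00, V=2.86; Q5=5.71, Q1=14.29; dissipated=44.579
Op 2: CLOSE 5-4: Q_total=18.71, C_total=5.00, V=3.74; Q5=7.49, Q4=11.23; dissipated=1.307
Total dissipated: 45.886 μJ

Answer: 45.89 μJ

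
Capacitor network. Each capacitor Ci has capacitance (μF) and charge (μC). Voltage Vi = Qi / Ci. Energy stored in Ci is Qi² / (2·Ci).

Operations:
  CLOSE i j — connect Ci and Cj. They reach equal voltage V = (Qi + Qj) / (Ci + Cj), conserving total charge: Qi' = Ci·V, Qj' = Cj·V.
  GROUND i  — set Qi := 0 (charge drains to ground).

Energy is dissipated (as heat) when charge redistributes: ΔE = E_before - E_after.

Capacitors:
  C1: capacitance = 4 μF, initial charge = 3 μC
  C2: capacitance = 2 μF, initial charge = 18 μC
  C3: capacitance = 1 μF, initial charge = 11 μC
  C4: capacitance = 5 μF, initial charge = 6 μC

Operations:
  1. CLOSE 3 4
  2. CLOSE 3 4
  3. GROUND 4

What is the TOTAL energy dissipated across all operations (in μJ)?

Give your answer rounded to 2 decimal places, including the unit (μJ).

Initial: C1(4μF, Q=3μC, V=0.75V), C2(2μF, Q=18μC, V=9.00V), C3(1μF, Q=11μC, V=11.00V), C4(5μF, Q=6μC, V=1.20V)
Op 1: CLOSE 3-4: Q_total=17.00, C_total=6.00, V=2.83; Q3=2.83, Q4=14.17; dissipated=40.017
Op 2: CLOSE 3-4: Q_total=17.00, C_total=6.00, V=2.83; Q3=2.83, Q4=14.17; dissipated=0.000
Op 3: GROUND 4: Q4=0; energy lost=20.069
Total dissipated: 60.086 μJ

Answer: 60.09 μJ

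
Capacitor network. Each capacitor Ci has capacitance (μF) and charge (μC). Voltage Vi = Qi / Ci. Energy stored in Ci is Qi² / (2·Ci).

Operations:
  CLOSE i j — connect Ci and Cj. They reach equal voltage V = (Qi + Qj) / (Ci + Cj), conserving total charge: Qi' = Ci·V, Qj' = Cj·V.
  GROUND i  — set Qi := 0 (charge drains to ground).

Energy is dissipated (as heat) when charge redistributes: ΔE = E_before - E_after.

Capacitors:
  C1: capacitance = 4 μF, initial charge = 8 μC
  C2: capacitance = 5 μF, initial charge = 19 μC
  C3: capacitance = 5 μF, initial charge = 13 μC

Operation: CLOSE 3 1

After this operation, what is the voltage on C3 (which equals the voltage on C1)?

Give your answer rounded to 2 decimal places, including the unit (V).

Initial: C1(4μF, Q=8μC, V=2.00V), C2(5μF, Q=19μC, V=3.80V), C3(5μF, Q=13μC, V=2.60V)
Op 1: CLOSE 3-1: Q_total=21.00, C_total=9.00, V=2.33; Q3=11.67, Q1=9.33; dissipated=0.400

Answer: 2.33 V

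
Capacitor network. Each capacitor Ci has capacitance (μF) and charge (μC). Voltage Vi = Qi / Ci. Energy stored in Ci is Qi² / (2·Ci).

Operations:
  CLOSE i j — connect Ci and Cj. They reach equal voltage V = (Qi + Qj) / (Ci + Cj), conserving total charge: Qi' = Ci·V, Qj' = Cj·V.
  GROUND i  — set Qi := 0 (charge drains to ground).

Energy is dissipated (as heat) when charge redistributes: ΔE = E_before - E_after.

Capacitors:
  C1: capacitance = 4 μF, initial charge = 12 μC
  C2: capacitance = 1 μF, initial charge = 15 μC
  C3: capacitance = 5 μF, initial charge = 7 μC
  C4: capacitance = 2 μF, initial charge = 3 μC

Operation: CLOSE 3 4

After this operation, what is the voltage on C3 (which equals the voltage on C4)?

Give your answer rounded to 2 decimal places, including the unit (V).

Answer: 1.43 V

Derivation:
Initial: C1(4μF, Q=12μC, V=3.00V), C2(1μF, Q=15μC, V=15.00V), C3(5μF, Q=7μC, V=1.40V), C4(2μF, Q=3μC, V=1.50V)
Op 1: CLOSE 3-4: Q_total=10.00, C_total=7.00, V=1.43; Q3=7.14, Q4=2.86; dissipated=0.007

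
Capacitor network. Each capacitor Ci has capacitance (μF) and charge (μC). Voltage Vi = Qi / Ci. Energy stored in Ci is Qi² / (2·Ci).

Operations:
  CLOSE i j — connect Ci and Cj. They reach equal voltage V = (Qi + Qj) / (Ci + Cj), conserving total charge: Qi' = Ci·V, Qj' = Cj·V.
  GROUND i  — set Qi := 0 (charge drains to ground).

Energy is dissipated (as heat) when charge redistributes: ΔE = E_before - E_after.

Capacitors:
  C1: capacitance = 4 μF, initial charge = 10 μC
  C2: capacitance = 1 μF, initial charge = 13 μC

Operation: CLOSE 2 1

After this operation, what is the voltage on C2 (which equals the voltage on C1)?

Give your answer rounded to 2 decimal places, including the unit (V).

Answer: 4.60 V

Derivation:
Initial: C1(4μF, Q=10μC, V=2.50V), C2(1μF, Q=13μC, V=13.00V)
Op 1: CLOSE 2-1: Q_total=23.00, C_total=5.00, V=4.60; Q2=4.60, Q1=18.40; dissipated=44.100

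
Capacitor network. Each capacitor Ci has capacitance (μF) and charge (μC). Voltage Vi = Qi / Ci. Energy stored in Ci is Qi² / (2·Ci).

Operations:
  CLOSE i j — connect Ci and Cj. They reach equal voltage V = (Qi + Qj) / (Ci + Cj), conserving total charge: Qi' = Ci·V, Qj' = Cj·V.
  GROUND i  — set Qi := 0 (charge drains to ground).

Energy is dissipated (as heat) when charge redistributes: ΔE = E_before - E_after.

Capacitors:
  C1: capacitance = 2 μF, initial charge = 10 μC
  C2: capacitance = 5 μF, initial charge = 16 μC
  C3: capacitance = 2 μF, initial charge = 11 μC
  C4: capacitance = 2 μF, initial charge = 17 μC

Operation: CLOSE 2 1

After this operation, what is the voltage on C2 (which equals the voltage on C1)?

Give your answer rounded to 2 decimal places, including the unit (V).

Answer: 3.71 V

Derivation:
Initial: C1(2μF, Q=10μC, V=5.00V), C2(5μF, Q=16μC, V=3.20V), C3(2μF, Q=11μC, V=5.50V), C4(2μF, Q=17μC, V=8.50V)
Op 1: CLOSE 2-1: Q_total=26.00, C_total=7.00, V=3.71; Q2=18.57, Q1=7.43; dissipated=2.314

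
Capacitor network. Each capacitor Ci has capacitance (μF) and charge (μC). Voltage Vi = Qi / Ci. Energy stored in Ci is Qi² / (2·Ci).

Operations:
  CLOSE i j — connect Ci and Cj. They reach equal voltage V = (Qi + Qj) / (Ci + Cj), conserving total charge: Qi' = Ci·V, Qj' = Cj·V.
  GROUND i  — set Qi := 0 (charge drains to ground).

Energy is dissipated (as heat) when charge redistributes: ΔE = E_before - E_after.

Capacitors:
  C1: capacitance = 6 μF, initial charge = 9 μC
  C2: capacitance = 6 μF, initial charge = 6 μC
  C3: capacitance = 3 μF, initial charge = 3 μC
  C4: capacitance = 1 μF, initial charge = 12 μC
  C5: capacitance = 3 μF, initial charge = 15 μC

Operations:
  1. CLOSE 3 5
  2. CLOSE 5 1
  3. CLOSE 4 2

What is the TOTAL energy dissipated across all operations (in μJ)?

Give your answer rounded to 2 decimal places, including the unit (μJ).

Answer: 66.11 μJ

Derivation:
Initial: C1(6μF, Q=9μC, V=1.50V), C2(6μF, Q=6μC, V=1.00V), C3(3μF, Q=3μC, V=1.00V), C4(1μF, Q=12μC, V=12.00V), C5(3μF, Q=15μC, V=5.00V)
Op 1: CLOSE 3-5: Q_total=18.00, C_total=6.00, V=3.00; Q3=9.00, Q5=9.00; dissipated=12.000
Op 2: CLOSE 5-1: Q_total=18.00, C_total=9.00, V=2.00; Q5=6.00, Q1=12.00; dissipated=2.250
Op 3: CLOSE 4-2: Q_total=18.00, C_total=7.00, V=2.57; Q4=2.57, Q2=15.43; dissipated=51.857
Total dissipated: 66.107 μJ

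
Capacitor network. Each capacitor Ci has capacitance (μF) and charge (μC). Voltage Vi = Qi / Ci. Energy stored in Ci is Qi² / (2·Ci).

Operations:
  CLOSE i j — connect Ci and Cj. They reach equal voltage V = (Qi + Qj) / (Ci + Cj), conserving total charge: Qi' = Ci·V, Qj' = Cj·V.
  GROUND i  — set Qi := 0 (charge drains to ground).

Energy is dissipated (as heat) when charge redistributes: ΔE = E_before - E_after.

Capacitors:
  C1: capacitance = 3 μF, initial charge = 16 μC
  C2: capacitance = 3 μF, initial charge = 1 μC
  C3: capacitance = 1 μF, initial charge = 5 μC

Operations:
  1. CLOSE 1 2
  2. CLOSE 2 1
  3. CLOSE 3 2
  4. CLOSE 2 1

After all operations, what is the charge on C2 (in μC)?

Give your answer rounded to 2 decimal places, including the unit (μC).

Answer: 9.31 μC

Derivation:
Initial: C1(3μF, Q=16μC, V=5.33V), C2(3μF, Q=1μC, V=0.33V), C3(1μF, Q=5μC, V=5.00V)
Op 1: CLOSE 1-2: Q_total=17.00, C_total=6.00, V=2.83; Q1=8.50, Q2=8.50; dissipated=18.750
Op 2: CLOSE 2-1: Q_total=17.00, C_total=6.00, V=2.83; Q2=8.50, Q1=8.50; dissipated=0.000
Op 3: CLOSE 3-2: Q_total=13.50, C_total=4.00, V=3.38; Q3=3.38, Q2=10.12; dissipated=1.760
Op 4: CLOSE 2-1: Q_total=18.62, C_total=6.00, V=3.10; Q2=9.31, Q1=9.31; dissipated=0.220
Final charges: Q1=9.31, Q2=9.31, Q3=3.38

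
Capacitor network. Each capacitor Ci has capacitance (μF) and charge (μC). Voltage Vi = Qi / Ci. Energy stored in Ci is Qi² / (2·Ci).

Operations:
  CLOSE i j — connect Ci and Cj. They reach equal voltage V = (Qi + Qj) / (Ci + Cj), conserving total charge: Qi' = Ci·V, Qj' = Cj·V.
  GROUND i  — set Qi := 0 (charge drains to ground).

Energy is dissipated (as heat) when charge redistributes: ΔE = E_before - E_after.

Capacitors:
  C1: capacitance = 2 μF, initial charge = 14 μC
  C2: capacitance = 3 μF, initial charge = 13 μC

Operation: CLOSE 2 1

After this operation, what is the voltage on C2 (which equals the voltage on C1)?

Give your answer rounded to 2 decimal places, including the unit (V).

Initial: C1(2μF, Q=14μC, V=7.00V), C2(3μF, Q=13μC, V=4.33V)
Op 1: CLOSE 2-1: Q_total=27.00, C_total=5.00, V=5.40; Q2=16.20, Q1=10.80; dissipated=4.267

Answer: 5.40 V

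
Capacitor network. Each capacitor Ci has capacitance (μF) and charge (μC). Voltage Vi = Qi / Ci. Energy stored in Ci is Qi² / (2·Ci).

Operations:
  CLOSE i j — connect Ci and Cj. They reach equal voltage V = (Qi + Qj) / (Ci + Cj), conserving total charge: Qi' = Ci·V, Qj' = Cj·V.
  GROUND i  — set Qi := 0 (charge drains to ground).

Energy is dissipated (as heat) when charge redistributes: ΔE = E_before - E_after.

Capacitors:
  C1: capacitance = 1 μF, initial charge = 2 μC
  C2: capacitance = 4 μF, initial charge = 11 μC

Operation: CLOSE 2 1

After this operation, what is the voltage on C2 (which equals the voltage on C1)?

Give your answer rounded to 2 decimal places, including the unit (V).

Answer: 2.60 V

Derivation:
Initial: C1(1μF, Q=2μC, V=2.00V), C2(4μF, Q=11μC, V=2.75V)
Op 1: CLOSE 2-1: Q_total=13.00, C_total=5.00, V=2.60; Q2=10.40, Q1=2.60; dissipated=0.225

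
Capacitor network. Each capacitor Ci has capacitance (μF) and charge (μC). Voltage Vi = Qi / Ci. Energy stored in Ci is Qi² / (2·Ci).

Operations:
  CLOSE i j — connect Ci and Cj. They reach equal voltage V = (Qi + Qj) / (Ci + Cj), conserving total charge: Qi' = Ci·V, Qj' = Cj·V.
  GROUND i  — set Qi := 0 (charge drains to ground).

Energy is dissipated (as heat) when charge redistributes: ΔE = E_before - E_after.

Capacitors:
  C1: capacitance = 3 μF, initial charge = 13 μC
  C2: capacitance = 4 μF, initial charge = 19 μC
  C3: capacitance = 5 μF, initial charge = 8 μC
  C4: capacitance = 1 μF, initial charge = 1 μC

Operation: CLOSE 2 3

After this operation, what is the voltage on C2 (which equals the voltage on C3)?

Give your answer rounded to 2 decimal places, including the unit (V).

Answer: 3.00 V

Derivation:
Initial: C1(3μF, Q=13μC, V=4.33V), C2(4μF, Q=19μC, V=4.75V), C3(5μF, Q=8μC, V=1.60V), C4(1μF, Q=1μC, V=1.00V)
Op 1: CLOSE 2-3: Q_total=27.00, C_total=9.00, V=3.00; Q2=12.00, Q3=15.00; dissipated=11.025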